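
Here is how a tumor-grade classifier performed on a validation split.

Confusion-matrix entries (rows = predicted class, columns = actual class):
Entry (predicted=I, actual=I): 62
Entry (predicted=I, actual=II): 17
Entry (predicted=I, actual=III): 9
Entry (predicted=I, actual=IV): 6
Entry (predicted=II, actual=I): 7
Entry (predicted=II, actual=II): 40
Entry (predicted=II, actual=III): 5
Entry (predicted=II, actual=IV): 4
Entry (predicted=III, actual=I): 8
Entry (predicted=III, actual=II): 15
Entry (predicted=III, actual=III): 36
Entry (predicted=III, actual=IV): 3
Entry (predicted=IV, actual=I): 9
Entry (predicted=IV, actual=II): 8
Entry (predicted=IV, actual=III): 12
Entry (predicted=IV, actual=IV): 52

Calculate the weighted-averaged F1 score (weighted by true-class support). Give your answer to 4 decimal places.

0.6437

Per-class F1 score (2·TP/(2·TP+FP+FN)):
  I: TP=62, FP=17+9+6=32, FN=7+8+9=24 → 124/180 = 0.68889
  II: TP=40, FP=7+5+4=16, FN=17+15+8=40 → 80/136 = 0.58824
  III: TP=36, FP=8+15+3=26, FN=9+5+12=26 → 72/124 = 0.58065
  IV: TP=52, FP=9+8+12=29, FN=6+4+3=13 → 104/146 = 0.71233
Weighted-F1 score = Σ (supportᵢ/N)·F1 scoreᵢ with N=293: (86/293)·0.68889 + (80/293)·0.58824 + (62/293)·0.58065 + (65/293)·0.71233 = 0.6437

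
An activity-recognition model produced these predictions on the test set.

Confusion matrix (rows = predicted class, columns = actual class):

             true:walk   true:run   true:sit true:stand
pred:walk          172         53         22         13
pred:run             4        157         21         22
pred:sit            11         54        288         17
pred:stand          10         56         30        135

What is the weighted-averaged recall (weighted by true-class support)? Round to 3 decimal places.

0.706

Per-class recall (TP/(TP+FN)):
  walk: TP=172, FN=4+11+10=25 → 172/197 = 0.8731
  run: TP=157, FN=53+54+56=163 → 157/320 = 0.4906
  sit: TP=288, FN=22+21+30=73 → 288/361 = 0.7978
  stand: TP=135, FN=13+22+17=52 → 135/187 = 0.7219
Weighted-recall = Σ (supportᵢ/N)·recallᵢ with N=1065: (197/1065)·0.8731 + (320/1065)·0.4906 + (361/1065)·0.7978 + (187/1065)·0.7219 = 0.706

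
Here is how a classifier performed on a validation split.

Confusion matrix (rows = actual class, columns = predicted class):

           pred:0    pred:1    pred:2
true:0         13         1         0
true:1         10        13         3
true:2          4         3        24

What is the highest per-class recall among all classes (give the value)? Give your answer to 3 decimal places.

0.929

Per-class recall (TP/(TP+FN)):
  0: TP=13, FN=1+0=1 → 13/14 = 0.9286
  1: TP=13, FN=10+3=13 → 13/26 = 0.5000
  2: TP=24, FN=4+3=7 → 24/31 = 0.7742
Highest is class '0' with recall = 0.929.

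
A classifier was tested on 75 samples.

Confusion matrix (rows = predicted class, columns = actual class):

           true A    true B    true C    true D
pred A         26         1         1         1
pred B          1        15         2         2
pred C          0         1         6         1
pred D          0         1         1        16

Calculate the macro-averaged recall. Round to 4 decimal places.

0.7991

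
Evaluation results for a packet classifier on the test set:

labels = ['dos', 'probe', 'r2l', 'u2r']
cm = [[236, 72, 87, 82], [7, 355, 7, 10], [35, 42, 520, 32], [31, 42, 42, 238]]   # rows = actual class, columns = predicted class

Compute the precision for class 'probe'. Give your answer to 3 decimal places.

0.695

precision = TP/(TP+FP).
probe: TP=355, FP=72+42+42=156 → 355/511 = 0.6947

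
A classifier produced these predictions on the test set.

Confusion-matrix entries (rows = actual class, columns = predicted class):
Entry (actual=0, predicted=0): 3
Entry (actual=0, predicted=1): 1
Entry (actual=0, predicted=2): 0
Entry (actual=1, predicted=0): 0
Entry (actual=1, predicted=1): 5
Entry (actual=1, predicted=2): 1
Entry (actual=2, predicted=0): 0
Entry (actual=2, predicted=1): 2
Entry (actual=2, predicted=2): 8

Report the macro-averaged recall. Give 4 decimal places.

Per-class recall (TP/(TP+FN)):
  0: TP=3, FN=1+0=1 → 3/4 = 0.75000
  1: TP=5, FN=0+1=1 → 5/6 = 0.83333
  2: TP=8, FN=0+2=2 → 8/10 = 0.80000
Macro-recall = mean = (0.75000 + 0.83333 + 0.80000) / 3 = 0.7944

0.7944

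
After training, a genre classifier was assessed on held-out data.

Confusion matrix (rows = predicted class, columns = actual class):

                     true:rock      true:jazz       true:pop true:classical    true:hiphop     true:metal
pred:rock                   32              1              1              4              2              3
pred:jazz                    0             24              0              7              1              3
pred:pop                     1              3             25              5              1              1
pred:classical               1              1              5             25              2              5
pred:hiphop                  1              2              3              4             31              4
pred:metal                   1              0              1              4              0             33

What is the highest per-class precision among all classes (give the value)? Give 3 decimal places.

0.846

Per-class precision (TP/(TP+FP)):
  rock: TP=32, FP=1+1+4+2+3=11 → 32/43 = 0.7442
  jazz: TP=24, FP=0+0+7+1+3=11 → 24/35 = 0.6857
  pop: TP=25, FP=1+3+5+1+1=11 → 25/36 = 0.6944
  classical: TP=25, FP=1+1+5+2+5=14 → 25/39 = 0.6410
  hiphop: TP=31, FP=1+2+3+4+4=14 → 31/45 = 0.6889
  metal: TP=33, FP=1+0+1+4+0=6 → 33/39 = 0.8462
Highest is class 'metal' with precision = 0.846.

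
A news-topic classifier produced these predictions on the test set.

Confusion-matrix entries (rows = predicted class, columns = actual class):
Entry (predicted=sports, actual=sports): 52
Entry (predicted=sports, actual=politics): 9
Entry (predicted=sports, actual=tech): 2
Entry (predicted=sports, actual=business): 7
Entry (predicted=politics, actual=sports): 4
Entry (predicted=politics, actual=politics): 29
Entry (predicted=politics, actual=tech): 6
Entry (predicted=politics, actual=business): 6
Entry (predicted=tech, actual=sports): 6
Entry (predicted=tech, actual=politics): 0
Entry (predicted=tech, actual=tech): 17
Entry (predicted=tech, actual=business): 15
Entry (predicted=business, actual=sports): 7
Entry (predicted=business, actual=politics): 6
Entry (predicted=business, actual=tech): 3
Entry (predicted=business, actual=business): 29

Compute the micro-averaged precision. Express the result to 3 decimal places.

Micro-averaging pools counts across classes: ΣTP=127, ΣFP=71, ΣFN=71.
Micro-precision = TP/(TP+FP) on pooled counts = 0.641 (equals overall accuracy in single-label multiclass).

0.641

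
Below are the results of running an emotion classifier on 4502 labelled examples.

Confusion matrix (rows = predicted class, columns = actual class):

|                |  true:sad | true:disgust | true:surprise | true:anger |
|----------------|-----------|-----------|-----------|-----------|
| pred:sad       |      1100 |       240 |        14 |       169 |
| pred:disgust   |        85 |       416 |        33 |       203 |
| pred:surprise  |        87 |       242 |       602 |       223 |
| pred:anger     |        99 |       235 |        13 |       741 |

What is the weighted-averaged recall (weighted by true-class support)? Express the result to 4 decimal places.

0.6351

Per-class recall (TP/(TP+FN)):
  sad: TP=1100, FN=85+87+99=271 → 1100/1371 = 0.80233
  disgust: TP=416, FN=240+242+235=717 → 416/1133 = 0.36717
  surprise: TP=602, FN=14+33+13=60 → 602/662 = 0.90937
  anger: TP=741, FN=169+203+223=595 → 741/1336 = 0.55464
Weighted-recall = Σ (supportᵢ/N)·recallᵢ with N=4502: (1371/4502)·0.80233 + (1133/4502)·0.36717 + (662/4502)·0.90937 + (1336/4502)·0.55464 = 0.6351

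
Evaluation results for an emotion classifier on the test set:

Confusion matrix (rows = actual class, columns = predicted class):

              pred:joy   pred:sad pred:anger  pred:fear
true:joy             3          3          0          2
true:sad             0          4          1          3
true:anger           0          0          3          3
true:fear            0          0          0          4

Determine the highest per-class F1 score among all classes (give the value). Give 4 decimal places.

0.6000

Per-class F1 score (2·TP/(2·TP+FP+FN)):
  joy: TP=3, FP=0+0+0=0, FN=3+0+2=5 → 6/11 = 0.54545
  sad: TP=4, FP=3+0+0=3, FN=0+1+3=4 → 8/15 = 0.53333
  anger: TP=3, FP=0+1+0=1, FN=0+0+3=3 → 6/10 = 0.60000
  fear: TP=4, FP=2+3+3=8, FN=0+0+0=0 → 8/16 = 0.50000
Highest is class 'anger' with F1 score = 0.6000.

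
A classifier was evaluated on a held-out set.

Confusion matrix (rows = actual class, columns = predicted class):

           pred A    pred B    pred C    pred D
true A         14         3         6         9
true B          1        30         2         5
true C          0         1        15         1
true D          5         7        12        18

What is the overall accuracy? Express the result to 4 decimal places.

0.5969

Accuracy = trace / total = (14+30+15+18=77) / 129 = 77/129 = 0.5969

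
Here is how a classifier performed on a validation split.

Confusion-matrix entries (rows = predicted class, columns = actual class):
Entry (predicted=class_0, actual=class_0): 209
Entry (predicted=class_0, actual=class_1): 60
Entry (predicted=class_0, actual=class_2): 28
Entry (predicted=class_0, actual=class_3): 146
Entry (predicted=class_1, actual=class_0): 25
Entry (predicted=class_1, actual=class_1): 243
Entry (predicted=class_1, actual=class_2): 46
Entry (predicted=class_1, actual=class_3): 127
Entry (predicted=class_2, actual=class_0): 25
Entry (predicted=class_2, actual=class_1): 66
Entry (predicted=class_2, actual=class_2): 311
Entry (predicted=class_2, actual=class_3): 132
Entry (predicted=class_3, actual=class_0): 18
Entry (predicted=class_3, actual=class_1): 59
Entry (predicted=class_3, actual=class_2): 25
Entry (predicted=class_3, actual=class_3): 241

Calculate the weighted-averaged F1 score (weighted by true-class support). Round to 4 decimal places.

Per-class F1 score (2·TP/(2·TP+FP+FN)):
  class_0: TP=209, FP=60+28+146=234, FN=25+25+18=68 → 418/720 = 0.58056
  class_1: TP=243, FP=25+46+127=198, FN=60+66+59=185 → 486/869 = 0.55926
  class_2: TP=311, FP=25+66+132=223, FN=28+46+25=99 → 622/944 = 0.65890
  class_3: TP=241, FP=18+59+25=102, FN=146+127+132=405 → 482/989 = 0.48736
Weighted-F1 score = Σ (supportᵢ/N)·F1 scoreᵢ with N=1761: (277/1761)·0.58056 + (428/1761)·0.55926 + (410/1761)·0.65890 + (646/1761)·0.48736 = 0.5594

0.5594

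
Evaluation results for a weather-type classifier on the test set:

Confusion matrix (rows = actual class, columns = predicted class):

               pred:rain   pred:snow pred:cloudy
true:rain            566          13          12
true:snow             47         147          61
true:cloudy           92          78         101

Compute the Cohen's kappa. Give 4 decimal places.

0.5320

Observed agreement pₒ = trace/N = 814/1117 = 0.72874
Expected agreement pₑ = Σ (rowᵢ·colᵢ)/N² = (591·705 + 255·238 + 271·174)/1117² = 0.42038
κ = (pₒ − pₑ)/(1 − pₑ) = (0.72874 − 0.42038)/(1 − 0.42038) = 0.5320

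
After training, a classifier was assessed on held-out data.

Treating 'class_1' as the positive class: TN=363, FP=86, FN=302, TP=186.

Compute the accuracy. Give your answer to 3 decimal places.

Accuracy = (TP+TN)/N = (186+363)/937 = 0.586

0.586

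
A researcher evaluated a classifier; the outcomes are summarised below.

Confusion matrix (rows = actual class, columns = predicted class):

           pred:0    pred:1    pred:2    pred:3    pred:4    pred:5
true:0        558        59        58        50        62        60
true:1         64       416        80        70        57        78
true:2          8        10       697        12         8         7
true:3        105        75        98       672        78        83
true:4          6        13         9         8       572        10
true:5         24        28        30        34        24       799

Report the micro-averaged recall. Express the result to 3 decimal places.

Micro-averaging pools counts across classes: ΣTP=3714, ΣFP=1308, ΣFN=1308.
Micro-recall = TP/(TP+FN) on pooled counts = 0.740 (equals overall accuracy in single-label multiclass).

0.740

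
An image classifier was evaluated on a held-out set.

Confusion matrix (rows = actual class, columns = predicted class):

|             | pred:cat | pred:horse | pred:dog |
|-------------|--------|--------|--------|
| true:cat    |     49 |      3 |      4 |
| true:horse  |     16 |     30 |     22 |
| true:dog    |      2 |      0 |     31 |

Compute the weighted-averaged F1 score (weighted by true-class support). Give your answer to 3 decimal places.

Per-class F1 score (2·TP/(2·TP+FP+FN)):
  cat: TP=49, FP=16+2=18, FN=3+4=7 → 98/123 = 0.7967
  horse: TP=30, FP=3+0=3, FN=16+22=38 → 60/101 = 0.5941
  dog: TP=31, FP=4+22=26, FN=2+0=2 → 62/90 = 0.6889
Weighted-F1 score = Σ (supportᵢ/N)·F1 scoreᵢ with N=157: (56/157)·0.7967 + (68/157)·0.5941 + (33/157)·0.6889 = 0.686

0.686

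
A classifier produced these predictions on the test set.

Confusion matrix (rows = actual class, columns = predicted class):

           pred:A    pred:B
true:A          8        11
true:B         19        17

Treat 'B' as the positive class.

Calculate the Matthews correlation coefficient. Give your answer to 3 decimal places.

-0.102

MCC = (TP·TN − FP·FN) / √((TP+FP)(TP+FN)(TN+FP)(TN+FN))
Numerator = 17·8 − 11·19 = -73
Denominator = √(28·36·19·27) = √517104 = 719.0994
MCC = -73 / 719.0994 = -0.102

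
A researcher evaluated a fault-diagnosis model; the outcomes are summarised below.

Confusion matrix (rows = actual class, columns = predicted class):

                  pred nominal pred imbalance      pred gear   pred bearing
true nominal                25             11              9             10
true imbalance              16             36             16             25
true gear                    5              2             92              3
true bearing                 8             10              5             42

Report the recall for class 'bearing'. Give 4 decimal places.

One-vs-rest for 'bearing': TP = diagonal; FP = other classes predicted 'bearing'; FN = 'bearing' predicted as other.
recall = TP/(TP+FN).
bearing: TP=42, FN=8+10+5=23 → 42/65 = 0.64615

0.6462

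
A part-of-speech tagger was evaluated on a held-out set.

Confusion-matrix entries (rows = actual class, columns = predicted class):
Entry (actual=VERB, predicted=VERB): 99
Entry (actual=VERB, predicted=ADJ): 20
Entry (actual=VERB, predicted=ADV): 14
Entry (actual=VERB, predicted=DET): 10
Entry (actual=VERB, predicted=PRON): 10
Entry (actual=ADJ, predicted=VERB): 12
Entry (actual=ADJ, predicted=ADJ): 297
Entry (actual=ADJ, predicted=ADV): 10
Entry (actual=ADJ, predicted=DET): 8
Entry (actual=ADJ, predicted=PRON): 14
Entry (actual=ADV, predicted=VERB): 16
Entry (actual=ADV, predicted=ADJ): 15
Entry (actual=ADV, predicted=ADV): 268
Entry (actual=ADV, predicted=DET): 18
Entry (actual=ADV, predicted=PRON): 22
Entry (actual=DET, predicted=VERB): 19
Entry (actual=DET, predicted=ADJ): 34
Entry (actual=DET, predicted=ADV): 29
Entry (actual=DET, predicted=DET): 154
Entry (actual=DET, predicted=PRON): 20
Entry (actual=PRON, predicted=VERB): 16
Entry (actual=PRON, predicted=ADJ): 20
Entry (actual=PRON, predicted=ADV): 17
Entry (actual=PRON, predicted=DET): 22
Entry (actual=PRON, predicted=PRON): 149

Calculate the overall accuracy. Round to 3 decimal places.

0.736

Accuracy = trace / total = (99+297+268+154+149=967) / 1313 = 967/1313 = 0.736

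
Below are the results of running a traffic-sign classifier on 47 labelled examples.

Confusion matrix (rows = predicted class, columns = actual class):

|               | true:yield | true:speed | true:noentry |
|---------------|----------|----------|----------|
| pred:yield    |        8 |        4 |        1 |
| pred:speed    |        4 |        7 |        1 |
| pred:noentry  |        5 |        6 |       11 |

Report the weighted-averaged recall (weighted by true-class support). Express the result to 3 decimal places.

Per-class recall (TP/(TP+FN)):
  yield: TP=8, FN=4+5=9 → 8/17 = 0.4706
  speed: TP=7, FN=4+6=10 → 7/17 = 0.4118
  noentry: TP=11, FN=1+1=2 → 11/13 = 0.8462
Weighted-recall = Σ (supportᵢ/N)·recallᵢ with N=47: (17/47)·0.4706 + (17/47)·0.4118 + (13/47)·0.8462 = 0.553

0.553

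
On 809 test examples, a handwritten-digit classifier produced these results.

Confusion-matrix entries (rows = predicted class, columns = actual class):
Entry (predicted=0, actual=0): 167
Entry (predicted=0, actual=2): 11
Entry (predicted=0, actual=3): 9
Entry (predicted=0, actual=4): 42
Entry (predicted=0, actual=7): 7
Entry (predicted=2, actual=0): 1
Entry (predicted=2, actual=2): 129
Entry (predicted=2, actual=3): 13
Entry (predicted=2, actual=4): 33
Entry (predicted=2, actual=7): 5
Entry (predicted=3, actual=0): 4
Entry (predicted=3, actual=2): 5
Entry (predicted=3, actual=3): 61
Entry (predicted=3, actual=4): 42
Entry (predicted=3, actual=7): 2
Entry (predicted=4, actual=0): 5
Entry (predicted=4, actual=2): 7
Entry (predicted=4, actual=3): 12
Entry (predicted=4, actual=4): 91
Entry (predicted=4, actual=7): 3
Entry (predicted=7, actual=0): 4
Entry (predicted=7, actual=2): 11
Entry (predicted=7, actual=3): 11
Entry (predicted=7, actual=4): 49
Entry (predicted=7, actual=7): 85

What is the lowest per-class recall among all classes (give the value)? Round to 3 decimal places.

Per-class recall (TP/(TP+FN)):
  0: TP=167, FN=1+4+5+4=14 → 167/181 = 0.9227
  2: TP=129, FN=11+5+7+11=34 → 129/163 = 0.7914
  3: TP=61, FN=9+13+12+11=45 → 61/106 = 0.5755
  4: TP=91, FN=42+33+42+49=166 → 91/257 = 0.3541
  7: TP=85, FN=7+5+2+3=17 → 85/102 = 0.8333
Lowest is class '4' with recall = 0.354.

0.354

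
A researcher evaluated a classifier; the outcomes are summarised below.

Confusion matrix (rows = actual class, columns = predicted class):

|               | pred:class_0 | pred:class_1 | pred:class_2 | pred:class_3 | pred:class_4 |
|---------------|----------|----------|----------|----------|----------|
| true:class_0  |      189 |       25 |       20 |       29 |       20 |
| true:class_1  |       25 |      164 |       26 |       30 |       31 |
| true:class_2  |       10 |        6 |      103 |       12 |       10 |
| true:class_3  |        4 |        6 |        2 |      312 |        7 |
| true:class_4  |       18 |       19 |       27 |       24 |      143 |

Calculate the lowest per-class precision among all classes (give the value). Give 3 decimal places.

Per-class precision (TP/(TP+FP)):
  class_0: TP=189, FP=25+10+4+18=57 → 189/246 = 0.7683
  class_1: TP=164, FP=25+6+6+19=56 → 164/220 = 0.7455
  class_2: TP=103, FP=20+26+2+27=75 → 103/178 = 0.5787
  class_3: TP=312, FP=29+30+12+24=95 → 312/407 = 0.7666
  class_4: TP=143, FP=20+31+10+7=68 → 143/211 = 0.6777
Lowest is class 'class_2' with precision = 0.579.

0.579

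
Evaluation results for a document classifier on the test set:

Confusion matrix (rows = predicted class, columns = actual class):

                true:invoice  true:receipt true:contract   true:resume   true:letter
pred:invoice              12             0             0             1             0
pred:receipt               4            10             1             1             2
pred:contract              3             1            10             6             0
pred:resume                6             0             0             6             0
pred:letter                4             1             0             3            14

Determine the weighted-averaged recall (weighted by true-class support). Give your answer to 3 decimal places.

Per-class recall (TP/(TP+FN)):
  invoice: TP=12, FN=4+3+6+4=17 → 12/29 = 0.4138
  receipt: TP=10, FN=0+1+0+1=2 → 10/12 = 0.8333
  contract: TP=10, FN=0+1+0+0=1 → 10/11 = 0.9091
  resume: TP=6, FN=1+1+6+3=11 → 6/17 = 0.3529
  letter: TP=14, FN=0+2+0+0=2 → 14/16 = 0.8750
Weighted-recall = Σ (supportᵢ/N)·recallᵢ with N=85: (29/85)·0.4138 + (12/85)·0.8333 + (11/85)·0.9091 + (17/85)·0.3529 + (16/85)·0.8750 = 0.612

0.612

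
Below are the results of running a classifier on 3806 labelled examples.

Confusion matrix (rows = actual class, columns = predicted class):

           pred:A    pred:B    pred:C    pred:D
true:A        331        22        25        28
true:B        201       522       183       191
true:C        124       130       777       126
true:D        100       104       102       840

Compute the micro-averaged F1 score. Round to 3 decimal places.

Micro-averaging pools counts across classes: ΣTP=2470, ΣFP=1336, ΣFN=1336.
Micro-F1 score = 2·TP/(2·TP+FP+FN) on pooled counts = 0.649 (equals overall accuracy in single-label multiclass).

0.649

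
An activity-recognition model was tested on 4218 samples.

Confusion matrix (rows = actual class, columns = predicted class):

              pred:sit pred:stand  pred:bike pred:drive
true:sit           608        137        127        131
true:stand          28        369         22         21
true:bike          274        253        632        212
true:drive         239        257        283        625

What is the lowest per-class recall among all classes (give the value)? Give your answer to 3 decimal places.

0.445

Per-class recall (TP/(TP+FN)):
  sit: TP=608, FN=137+127+131=395 → 608/1003 = 0.6062
  stand: TP=369, FN=28+22+21=71 → 369/440 = 0.8386
  bike: TP=632, FN=274+253+212=739 → 632/1371 = 0.4610
  drive: TP=625, FN=239+257+283=779 → 625/1404 = 0.4452
Lowest is class 'drive' with recall = 0.445.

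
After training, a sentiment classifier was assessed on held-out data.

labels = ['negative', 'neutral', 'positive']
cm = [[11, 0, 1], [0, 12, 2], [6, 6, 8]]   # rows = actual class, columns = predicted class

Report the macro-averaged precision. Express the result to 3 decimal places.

0.680

Per-class precision (TP/(TP+FP)):
  negative: TP=11, FP=0+6=6 → 11/17 = 0.6471
  neutral: TP=12, FP=0+6=6 → 12/18 = 0.6667
  positive: TP=8, FP=1+2=3 → 8/11 = 0.7273
Macro-precision = mean = (0.6471 + 0.6667 + 0.7273) / 3 = 0.680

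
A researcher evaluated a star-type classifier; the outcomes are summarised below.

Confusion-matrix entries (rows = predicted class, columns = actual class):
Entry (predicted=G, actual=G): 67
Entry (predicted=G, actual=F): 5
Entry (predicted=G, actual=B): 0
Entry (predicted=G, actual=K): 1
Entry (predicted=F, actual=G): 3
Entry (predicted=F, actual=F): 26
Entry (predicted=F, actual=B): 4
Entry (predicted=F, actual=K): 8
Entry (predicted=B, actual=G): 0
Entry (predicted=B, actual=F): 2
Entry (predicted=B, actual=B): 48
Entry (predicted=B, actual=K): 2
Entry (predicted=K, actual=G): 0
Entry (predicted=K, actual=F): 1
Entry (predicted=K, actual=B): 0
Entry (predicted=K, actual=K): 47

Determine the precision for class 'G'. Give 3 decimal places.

0.918

precision = TP/(TP+FP).
G: TP=67, FP=5+0+1=6 → 67/73 = 0.9178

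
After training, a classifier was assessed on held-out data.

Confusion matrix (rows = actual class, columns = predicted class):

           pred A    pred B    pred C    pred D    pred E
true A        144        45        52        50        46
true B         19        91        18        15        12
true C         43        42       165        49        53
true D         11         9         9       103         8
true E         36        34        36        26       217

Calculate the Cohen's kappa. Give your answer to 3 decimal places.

Observed agreement pₒ = trace/N = 720/1333 = 0.5401
Expected agreement pₑ = Σ (rowᵢ·colᵢ)/N² = (337·253 + 155·221 + 352·280 + 140·243 + 349·336)/1333² = 0.2079
κ = (pₒ − pₑ)/(1 − pₑ) = (0.5401 − 0.2079)/(1 − 0.2079) = 0.419

0.419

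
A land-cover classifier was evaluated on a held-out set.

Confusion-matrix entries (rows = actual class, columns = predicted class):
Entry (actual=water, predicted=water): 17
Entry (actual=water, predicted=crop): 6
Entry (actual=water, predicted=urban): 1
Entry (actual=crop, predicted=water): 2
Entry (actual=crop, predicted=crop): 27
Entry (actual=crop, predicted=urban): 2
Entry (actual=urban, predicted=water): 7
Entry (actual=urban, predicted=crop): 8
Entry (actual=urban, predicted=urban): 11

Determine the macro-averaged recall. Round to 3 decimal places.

0.667

Per-class recall (TP/(TP+FN)):
  water: TP=17, FN=6+1=7 → 17/24 = 0.7083
  crop: TP=27, FN=2+2=4 → 27/31 = 0.8710
  urban: TP=11, FN=7+8=15 → 11/26 = 0.4231
Macro-recall = mean = (0.7083 + 0.8710 + 0.4231) / 3 = 0.667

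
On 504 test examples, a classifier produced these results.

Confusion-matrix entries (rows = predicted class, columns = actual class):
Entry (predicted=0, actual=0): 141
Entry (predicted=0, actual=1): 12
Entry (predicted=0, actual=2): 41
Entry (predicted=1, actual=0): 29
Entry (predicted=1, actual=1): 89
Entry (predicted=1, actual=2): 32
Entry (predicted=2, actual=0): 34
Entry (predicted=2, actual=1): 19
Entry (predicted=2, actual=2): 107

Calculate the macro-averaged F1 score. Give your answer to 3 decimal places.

0.666

Per-class F1 score (2·TP/(2·TP+FP+FN)):
  0: TP=141, FP=12+41=53, FN=29+34=63 → 282/398 = 0.7085
  1: TP=89, FP=29+32=61, FN=12+19=31 → 178/270 = 0.6593
  2: TP=107, FP=34+19=53, FN=41+32=73 → 214/340 = 0.6294
Macro-F1 score = mean = (0.7085 + 0.6593 + 0.6294) / 3 = 0.666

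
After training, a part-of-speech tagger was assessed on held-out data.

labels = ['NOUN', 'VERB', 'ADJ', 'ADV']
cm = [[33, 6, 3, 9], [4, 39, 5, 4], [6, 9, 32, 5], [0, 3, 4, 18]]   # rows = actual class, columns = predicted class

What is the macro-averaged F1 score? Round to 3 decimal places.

Per-class F1 score (2·TP/(2·TP+FP+FN)):
  NOUN: TP=33, FP=4+6+0=10, FN=6+3+9=18 → 66/94 = 0.7021
  VERB: TP=39, FP=6+9+3=18, FN=4+5+4=13 → 78/109 = 0.7156
  ADJ: TP=32, FP=3+5+4=12, FN=6+9+5=20 → 64/96 = 0.6667
  ADV: TP=18, FP=9+4+5=18, FN=0+3+4=7 → 36/61 = 0.5902
Macro-F1 score = mean = (0.7021 + 0.7156 + 0.6667 + 0.5902) / 4 = 0.669

0.669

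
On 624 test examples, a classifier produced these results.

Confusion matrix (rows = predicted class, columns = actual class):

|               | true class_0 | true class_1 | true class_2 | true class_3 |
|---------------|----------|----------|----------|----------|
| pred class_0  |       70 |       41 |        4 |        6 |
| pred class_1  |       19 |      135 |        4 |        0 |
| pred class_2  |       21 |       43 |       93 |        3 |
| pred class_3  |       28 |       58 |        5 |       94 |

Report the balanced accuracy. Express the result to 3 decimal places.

0.696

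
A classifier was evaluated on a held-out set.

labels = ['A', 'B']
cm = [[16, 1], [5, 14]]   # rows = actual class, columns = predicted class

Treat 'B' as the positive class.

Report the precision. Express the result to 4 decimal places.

Precision = TP/(TP+FP) = 14/(14+1) = 14/15 = 0.9333

0.9333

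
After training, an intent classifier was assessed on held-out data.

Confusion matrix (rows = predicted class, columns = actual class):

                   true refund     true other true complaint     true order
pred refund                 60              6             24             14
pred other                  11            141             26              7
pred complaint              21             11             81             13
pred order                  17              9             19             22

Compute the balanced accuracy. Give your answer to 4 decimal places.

0.5819

Balanced accuracy = mean of per-class recall.
  refund: recall = 60/109 = 0.55046
  other: recall = 141/167 = 0.84431
  complaint: recall = 81/150 = 0.54000
  order: recall = 22/56 = 0.39286
Mean = (0.55046 + 0.84431 + 0.54000 + 0.39286) / 4 = 0.5819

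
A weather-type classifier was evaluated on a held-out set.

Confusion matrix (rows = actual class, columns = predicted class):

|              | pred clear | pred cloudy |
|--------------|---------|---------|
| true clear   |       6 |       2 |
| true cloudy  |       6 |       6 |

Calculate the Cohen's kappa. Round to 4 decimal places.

0.2308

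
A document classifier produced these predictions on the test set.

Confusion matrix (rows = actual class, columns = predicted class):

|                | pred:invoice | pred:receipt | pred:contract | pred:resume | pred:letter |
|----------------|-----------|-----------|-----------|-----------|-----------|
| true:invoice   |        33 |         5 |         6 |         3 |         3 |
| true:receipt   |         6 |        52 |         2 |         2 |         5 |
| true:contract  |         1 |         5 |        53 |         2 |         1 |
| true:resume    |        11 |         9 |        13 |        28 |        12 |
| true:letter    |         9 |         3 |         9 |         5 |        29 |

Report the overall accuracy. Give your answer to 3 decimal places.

Accuracy = trace / total = (33+52+53+28+29=195) / 307 = 195/307 = 0.635

0.635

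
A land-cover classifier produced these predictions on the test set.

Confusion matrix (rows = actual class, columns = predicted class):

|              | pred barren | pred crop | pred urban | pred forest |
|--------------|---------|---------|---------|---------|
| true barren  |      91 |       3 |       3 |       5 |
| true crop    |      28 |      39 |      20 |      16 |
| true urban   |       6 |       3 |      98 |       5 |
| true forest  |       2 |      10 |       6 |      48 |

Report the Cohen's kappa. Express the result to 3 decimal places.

0.624

Observed agreement pₒ = trace/N = 276/383 = 0.7206
Expected agreement pₑ = Σ (rowᵢ·colᵢ)/N² = (102·127 + 103·55 + 112·127 + 66·74)/383² = 0.2572
κ = (pₒ − pₑ)/(1 − pₑ) = (0.7206 − 0.2572)/(1 − 0.2572) = 0.624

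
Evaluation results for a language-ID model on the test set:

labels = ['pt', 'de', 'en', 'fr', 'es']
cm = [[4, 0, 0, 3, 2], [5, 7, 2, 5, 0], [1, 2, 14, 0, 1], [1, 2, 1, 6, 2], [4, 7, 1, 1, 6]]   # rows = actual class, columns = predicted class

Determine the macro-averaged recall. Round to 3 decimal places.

Per-class recall (TP/(TP+FN)):
  pt: TP=4, FN=0+0+3+2=5 → 4/9 = 0.4444
  de: TP=7, FN=5+2+5+0=12 → 7/19 = 0.3684
  en: TP=14, FN=1+2+0+1=4 → 14/18 = 0.7778
  fr: TP=6, FN=1+2+1+2=6 → 6/12 = 0.5000
  es: TP=6, FN=4+7+1+1=13 → 6/19 = 0.3158
Macro-recall = mean = (0.4444 + 0.3684 + 0.7778 + 0.5000 + 0.3158) / 5 = 0.481

0.481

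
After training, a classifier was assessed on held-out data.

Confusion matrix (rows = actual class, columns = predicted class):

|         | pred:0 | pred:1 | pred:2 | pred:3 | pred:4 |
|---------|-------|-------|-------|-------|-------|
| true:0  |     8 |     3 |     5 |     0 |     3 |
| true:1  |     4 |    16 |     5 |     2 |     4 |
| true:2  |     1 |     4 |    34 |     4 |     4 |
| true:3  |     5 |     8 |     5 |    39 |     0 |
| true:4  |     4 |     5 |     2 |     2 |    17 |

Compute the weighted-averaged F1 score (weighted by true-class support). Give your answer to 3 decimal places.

0.626

Per-class F1 score (2·TP/(2·TP+FP+FN)):
  0: TP=8, FP=4+1+5+4=14, FN=3+5+0+3=11 → 16/41 = 0.3902
  1: TP=16, FP=3+4+8+5=20, FN=4+5+2+4=15 → 32/67 = 0.4776
  2: TP=34, FP=5+5+5+2=17, FN=1+4+4+4=13 → 68/98 = 0.6939
  3: TP=39, FP=0+2+4+2=8, FN=5+8+5+0=18 → 78/104 = 0.7500
  4: TP=17, FP=3+4+4+0=11, FN=4+5+2+2=13 → 34/58 = 0.5862
Weighted-F1 score = Σ (supportᵢ/N)·F1 scoreᵢ with N=184: (19/184)·0.3902 + (31/184)·0.4776 + (47/184)·0.6939 + (57/184)·0.7500 + (30/184)·0.5862 = 0.626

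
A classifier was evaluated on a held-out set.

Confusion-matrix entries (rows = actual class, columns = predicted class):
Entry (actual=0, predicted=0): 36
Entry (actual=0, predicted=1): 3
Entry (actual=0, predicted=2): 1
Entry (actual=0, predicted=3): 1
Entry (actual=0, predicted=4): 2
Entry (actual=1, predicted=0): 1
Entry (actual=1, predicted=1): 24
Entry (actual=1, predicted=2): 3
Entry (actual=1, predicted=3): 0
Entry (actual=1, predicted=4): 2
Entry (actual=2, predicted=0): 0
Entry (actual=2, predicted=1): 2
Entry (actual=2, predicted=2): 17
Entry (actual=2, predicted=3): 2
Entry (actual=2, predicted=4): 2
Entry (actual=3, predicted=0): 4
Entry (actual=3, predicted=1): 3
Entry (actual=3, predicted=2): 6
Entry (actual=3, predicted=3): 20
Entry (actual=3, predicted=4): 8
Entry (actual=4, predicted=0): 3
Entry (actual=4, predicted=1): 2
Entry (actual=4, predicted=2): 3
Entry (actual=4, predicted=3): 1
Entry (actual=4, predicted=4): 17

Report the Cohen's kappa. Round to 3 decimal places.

Observed agreement pₒ = trace/N = 114/163 = 0.6994
Expected agreement pₑ = Σ (rowᵢ·colᵢ)/N² = (43·44 + 30·34 + 23·30 + 41·24 + 26·31)/163² = 0.2029
κ = (pₒ − pₑ)/(1 − pₑ) = (0.6994 − 0.2029)/(1 − 0.2029) = 0.623

0.623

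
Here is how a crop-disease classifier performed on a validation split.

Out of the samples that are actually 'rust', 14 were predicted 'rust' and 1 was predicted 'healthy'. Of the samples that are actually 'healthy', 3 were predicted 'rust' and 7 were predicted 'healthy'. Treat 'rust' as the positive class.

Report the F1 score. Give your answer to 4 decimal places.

0.8750

Precision = TP/(TP+FP) = 14/17 = 0.8235
Recall = TP/(TP+FN) = 14/15 = 0.9333
F1 = 2·TP/(2·TP+FP+FN) = 28/32 = 0.8750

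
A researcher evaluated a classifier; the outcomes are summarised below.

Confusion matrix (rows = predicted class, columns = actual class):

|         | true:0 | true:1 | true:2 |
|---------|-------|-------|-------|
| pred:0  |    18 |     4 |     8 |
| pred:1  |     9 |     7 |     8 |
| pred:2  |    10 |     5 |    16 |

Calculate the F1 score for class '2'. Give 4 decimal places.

Treat '2' as positive and all other classes as negative.
F1 score = 2·TP/(2·TP+FP+FN).
2: TP=16, FP=10+5=15, FN=8+8=16 → 32/63 = 0.50794

0.5079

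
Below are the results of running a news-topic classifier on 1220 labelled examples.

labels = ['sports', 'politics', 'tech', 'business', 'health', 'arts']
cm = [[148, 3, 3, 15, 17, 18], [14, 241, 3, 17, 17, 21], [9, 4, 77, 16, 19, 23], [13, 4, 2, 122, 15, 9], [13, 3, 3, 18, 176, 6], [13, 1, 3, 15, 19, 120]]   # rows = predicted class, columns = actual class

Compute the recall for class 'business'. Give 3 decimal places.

recall = TP/(TP+FN).
business: TP=122, FN=15+17+16+18+15=81 → 122/203 = 0.6010

0.601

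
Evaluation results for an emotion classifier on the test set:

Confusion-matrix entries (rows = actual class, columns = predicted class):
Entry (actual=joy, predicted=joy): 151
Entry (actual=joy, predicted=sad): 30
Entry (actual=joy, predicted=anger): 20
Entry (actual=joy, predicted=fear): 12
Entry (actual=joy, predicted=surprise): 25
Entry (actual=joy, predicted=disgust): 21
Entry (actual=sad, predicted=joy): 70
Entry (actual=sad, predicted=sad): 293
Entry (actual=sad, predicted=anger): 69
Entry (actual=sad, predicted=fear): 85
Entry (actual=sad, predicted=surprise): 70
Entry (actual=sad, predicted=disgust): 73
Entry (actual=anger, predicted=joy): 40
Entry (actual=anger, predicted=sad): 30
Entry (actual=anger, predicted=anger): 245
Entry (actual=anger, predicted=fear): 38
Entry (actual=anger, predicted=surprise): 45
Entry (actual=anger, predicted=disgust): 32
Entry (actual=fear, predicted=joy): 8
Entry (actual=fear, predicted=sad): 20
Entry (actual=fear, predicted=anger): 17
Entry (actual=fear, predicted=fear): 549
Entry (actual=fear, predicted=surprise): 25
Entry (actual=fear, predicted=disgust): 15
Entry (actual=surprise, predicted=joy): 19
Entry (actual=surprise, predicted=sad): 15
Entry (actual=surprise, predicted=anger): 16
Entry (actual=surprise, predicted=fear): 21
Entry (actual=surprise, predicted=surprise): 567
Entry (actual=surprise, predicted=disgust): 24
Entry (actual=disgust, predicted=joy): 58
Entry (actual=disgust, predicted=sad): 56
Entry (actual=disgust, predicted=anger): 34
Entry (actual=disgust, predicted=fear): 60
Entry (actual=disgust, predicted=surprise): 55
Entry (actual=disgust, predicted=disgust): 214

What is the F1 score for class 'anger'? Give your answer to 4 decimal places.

One-vs-rest for 'anger': TP = diagonal; FP = other classes predicted 'anger'; FN = 'anger' predicted as other.
F1 score = 2·TP/(2·TP+FP+FN).
anger: TP=245, FP=20+69+17+16+34=156, FN=40+30+38+45+32=185 → 490/831 = 0.58965

0.5897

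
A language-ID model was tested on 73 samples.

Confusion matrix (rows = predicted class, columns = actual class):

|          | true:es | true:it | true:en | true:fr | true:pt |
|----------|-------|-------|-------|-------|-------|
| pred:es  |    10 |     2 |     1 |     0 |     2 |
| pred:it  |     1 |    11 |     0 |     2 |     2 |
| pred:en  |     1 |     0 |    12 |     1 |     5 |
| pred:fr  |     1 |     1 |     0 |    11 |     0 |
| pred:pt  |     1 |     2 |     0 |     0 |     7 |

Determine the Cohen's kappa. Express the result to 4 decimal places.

0.6242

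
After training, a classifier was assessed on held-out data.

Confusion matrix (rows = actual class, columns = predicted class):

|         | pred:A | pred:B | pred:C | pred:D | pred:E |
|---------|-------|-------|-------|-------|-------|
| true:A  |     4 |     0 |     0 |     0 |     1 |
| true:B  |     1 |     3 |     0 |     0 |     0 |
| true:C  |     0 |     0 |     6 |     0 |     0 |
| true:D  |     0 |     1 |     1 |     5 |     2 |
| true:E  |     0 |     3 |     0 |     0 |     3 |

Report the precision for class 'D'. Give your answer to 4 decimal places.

1.0000

Treat 'D' as positive and all other classes as negative.
precision = TP/(TP+FP).
D: TP=5, FP=0+0+0+0=0 → 5/5 = 1.00000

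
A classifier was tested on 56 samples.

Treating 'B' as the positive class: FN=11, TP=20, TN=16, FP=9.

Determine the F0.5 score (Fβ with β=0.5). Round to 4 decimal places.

0.6803

Fβ = (1+β²)·TP / ((1+β²)·TP + β²·FN + FP), with β²=1/4
= 1.25·20 / (1.25·20 + 0.25·11 + 9) = 0.6803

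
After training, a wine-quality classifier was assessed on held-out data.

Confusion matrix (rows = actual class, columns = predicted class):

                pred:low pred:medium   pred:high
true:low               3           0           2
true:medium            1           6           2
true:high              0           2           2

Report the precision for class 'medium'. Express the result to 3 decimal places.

0.750

Treat 'medium' as positive and all other classes as negative.
precision = TP/(TP+FP).
medium: TP=6, FP=0+2=2 → 6/8 = 0.7500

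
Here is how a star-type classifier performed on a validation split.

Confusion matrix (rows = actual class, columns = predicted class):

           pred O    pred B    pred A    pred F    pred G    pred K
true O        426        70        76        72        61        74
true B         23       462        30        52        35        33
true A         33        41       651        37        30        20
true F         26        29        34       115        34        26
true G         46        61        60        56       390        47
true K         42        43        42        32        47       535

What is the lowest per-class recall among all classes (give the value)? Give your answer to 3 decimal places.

Per-class recall (TP/(TP+FN)):
  O: TP=426, FN=70+76+72+61+74=353 → 426/779 = 0.5469
  B: TP=462, FN=23+30+52+35+33=173 → 462/635 = 0.7276
  A: TP=651, FN=33+41+37+30+20=161 → 651/812 = 0.8017
  F: TP=115, FN=26+29+34+34+26=149 → 115/264 = 0.4356
  G: TP=390, FN=46+61+60+56+47=270 → 390/660 = 0.5909
  K: TP=535, FN=42+43+42+32+47=206 → 535/741 = 0.7220
Lowest is class 'F' with recall = 0.436.

0.436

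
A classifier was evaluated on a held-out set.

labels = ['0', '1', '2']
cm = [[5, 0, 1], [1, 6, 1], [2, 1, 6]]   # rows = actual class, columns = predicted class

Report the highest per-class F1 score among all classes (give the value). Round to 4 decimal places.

Per-class F1 score (2·TP/(2·TP+FP+FN)):
  0: TP=5, FP=1+2=3, FN=0+1=1 → 10/14 = 0.71429
  1: TP=6, FP=0+1=1, FN=1+1=2 → 12/15 = 0.80000
  2: TP=6, FP=1+1=2, FN=2+1=3 → 12/17 = 0.70588
Highest is class '1' with F1 score = 0.8000.

0.8000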